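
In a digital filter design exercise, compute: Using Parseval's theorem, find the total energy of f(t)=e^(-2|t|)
Parseval's theorem: E = integral |f(t)|^2 dt = (1/2pi) integral |F(omega)|^2 domega
E = integral_{-inf}^{inf} e^(-4|t|) dt = 2*integral_0^inf e^(-4t) dt = 2/(2*2) = 1/2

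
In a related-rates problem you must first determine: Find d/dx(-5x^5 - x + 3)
Power rule: d/dx(ax^n)=n·a·x^(n-1)
Term by term: -25·x^4-1

Answer: -25x^4-1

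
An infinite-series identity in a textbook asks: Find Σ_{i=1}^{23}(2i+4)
= 2·Σ i + 4·23 = 2·276 + 92 = 644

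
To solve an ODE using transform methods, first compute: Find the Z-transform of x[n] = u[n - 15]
Using the time-shift property: Z{u[n-15]} = z^(-15)*z/(z-1)
= z^(-14)/(z-1)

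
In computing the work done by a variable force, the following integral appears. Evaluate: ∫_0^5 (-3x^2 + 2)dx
Step 1: Find antiderivative F(x)=-x^3 + 2x
Step 2: F(5) - F(0)=-115 - (0)=-115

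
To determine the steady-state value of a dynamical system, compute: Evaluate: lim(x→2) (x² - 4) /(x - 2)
Factor: (x² - 4) = (x-2)(x + 2)
Cancel (x-2): lim(x→2) (x + 2) = 4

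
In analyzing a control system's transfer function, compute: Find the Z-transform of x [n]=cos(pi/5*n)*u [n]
Z{cos(w0*n)*u[n]} = z(z - cos(w0))/(z^2 - 2z*cos(w0) + 1)
With w0 = pi/5: X(z) = z(z - cos(pi/5))/(z^2 - 2z*cos(pi/5) + 1)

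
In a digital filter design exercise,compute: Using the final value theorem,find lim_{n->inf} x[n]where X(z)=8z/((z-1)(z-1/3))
Final value theorem: lim x[n] = lim_{z->1} (z-1) * X(z)
(z-1) * X(z) = 8z/(z-1/3)
As z->1: 8/(1-1/3) = 8/(2/3) = 12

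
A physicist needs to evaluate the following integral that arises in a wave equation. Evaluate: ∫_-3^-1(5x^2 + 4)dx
Step 1: Find antiderivative F(x) = (5/3)x^3+4x
Step 2: F(-1) - F(-3) = -17/3 - (-57) = 154/3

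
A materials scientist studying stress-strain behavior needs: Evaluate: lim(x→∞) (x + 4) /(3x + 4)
Divide numerator and denominator by x:
lim (1 + 4/x)/(3 + 4/x) = 1/3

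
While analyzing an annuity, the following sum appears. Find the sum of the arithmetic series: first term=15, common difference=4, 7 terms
Last term: a_n = 15+(7-1)·4 = 39
Sum = n(a_1+a_n)/2 = 7(15+39)/2 = 189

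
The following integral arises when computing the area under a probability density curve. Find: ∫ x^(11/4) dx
Power rule: ∫ x^(11/4) dx=x^(15/4)/(15/4)+C

Answer: (4/15)·x^(15/4)+C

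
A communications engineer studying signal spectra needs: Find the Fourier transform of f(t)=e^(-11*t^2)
The Fourier transform of a Gaussian e^(-a*t^2) is sqrt(pi/a)*e^(-omega^2/(4a)).
With a=11: F(omega)=sqrt(pi/11)*e^(-omega^2/44)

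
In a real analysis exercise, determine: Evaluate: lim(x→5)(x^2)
Polynomial is continuous, so substitute x = 5:
1·5^2 = 25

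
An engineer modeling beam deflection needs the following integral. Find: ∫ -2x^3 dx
Using power rule: ∫ -2x^3 dx=-2/4 x^4 + C=(-1/2)x^4 + C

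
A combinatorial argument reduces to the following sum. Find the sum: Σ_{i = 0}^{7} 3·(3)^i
Geometric series: S=a(1 - r^n)/(1 - r)
a=3, r=3, n=8
S=3(1 - 6561)/-2=9840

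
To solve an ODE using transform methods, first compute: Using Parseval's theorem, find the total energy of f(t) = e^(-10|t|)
Parseval's theorem: E=integral |f(t)|^2 dt=(1/2pi) integral |F(omega)|^2 domega
E=integral_{-inf}^{inf} e^(-20|t|) dt=2*integral_0^inf e^(-20t) dt=2/(2*10)=1/10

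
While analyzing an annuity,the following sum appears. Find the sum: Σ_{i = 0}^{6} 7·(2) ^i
Geometric series: S = a(1 - r^n)/(1 - r)
a = 7, r = 2, n = 7
S = 7(1 - 128)/-1 = 889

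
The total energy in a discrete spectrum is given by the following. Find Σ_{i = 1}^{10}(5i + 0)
=5·Σ i+0·10=5·55+0=275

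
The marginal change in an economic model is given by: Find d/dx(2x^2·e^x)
Product rule: (fg)'=f'g + fg'
f=2x^2, f'=4x
g=e^x, g'=e^x

Answer: 4x·e^x + 2x^2·e^x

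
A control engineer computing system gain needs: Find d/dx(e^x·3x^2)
Product rule: (fg)' = f'g + fg'
f = e^x, f' = e^x
g = 3x^2, g' = 6x

Answer: 3·e^x·x^2 + 6·e^x·x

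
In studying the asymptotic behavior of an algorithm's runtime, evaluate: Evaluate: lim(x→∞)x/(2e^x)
Apply L'Hôpital 1 times (∞/∞ each time):
Eventually get 1!/(2e^x) → 0

Answer: 0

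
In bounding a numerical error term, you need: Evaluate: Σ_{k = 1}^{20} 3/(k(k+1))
Partial fractions: 3/(k(k + 1))=3/k - 3/(k + 1)
Telescoping sum: 3(1 - 1/21)=3·20/21

Answer: 20/7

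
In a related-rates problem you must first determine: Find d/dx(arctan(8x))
d/dx[arctan(u)]=u'/(1 + u²), u=8x, u'=8

Answer: 8/(1 + 64x²)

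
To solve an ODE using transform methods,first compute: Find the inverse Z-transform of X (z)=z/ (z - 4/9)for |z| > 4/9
Standard pair: z/(z-a) <-> a^n*u[n] for causal signals
With a=4/9: x[n]=(4/9)^n*u[n]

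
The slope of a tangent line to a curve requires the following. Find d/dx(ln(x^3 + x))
Chain rule: d/dx[ln(u)] = u'/u where u = x^3+x
u' = 3x^2+1

Answer: (3x^2+1)/(x^3+x)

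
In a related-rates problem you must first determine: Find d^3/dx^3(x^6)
Apply power rule 3 times:
d^1: 6x^5
d^2: 30x^4
d^3: 120x^3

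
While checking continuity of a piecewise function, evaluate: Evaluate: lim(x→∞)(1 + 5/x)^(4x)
Rewrite as [(1 + 5/x)^x]^4.
lim(1 + 5/x)^x = e^5, so limit = (e^5)^4 = e^20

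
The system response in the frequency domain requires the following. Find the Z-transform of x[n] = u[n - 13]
Using the time-shift property: Z{u[n-13]}=z^(-13) * z/(z-1)
=z^(-12)/(z-1)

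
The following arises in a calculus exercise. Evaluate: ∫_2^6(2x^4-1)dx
Step 1: Find antiderivative F(x) = (2/5)x^5 - x
Step 2: F(6) - F(2) = 15522/5 - (54/5) = 15468/5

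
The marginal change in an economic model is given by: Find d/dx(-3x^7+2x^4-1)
Power rule: d/dx(ax^n)=n·a·x^(n-1)
Term by term: -21·x^6 + 8·x^3

Answer: -21x^6 + 8x^3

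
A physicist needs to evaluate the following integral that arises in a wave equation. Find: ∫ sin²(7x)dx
Using identity sin²(u)=(1 - cos(2u))/2:
∫ (1 - cos(14x))/2 dx=x/2 - sin(14x)/28+C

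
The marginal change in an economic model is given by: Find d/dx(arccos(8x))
d/dx[arccos(u)]=-u'/√(1-u²), u=8x, u'=8

Answer: -8/√(1-64x²)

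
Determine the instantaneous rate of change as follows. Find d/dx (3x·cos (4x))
Product rule: (fg)'=f'g+fg'
f=3x, f'=3
g=cos(4x), g'=-4·sin(4x)

Answer: 3·cos(4x)-12x·sin(4x)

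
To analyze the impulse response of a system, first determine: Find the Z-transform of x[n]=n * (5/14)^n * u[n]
Using the property Z{n * a^n * u[n]}=az/(z-a)^2
With a=5/14: X(z)=(5/14)z/(z - 5/14)^2, |z| > 5/14

Answer: (5/14)z/(z - 5/14)^2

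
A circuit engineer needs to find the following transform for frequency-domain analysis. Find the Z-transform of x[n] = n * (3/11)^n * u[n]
Using the property Z{n*a^n*u[n]}=az/(z-a)^2
With a=3/11: X(z)=(3/11)z/(z - 3/11)^2, |z| > 3/11

Answer: (3/11)z/(z - 3/11)^2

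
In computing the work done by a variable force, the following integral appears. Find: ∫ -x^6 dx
Using power rule: ∫ -x^6 dx=-1/7 x^7 + C=(-1/7)x^7 + C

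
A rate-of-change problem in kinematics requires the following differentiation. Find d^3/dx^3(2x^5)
Apply power rule 3 times:
d^1: 10x^4
d^2: 40x^3
d^3: 120x^2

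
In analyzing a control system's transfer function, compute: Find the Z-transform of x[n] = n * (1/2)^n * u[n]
Using the property Z{n*a^n*u[n]} = az/(z-a)^2
With a = 1/2: X(z) = (1/2)z/(z - 1/2)^2, |z| > 1/2

Answer: (1/2)z/(z - 1/2)^2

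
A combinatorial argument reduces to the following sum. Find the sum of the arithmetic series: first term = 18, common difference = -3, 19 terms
Last term: a_n=18 + (19 - 1)·-3=-36
Sum=n(a_1 + a_n)/2=19(18 + (-36))/2=-171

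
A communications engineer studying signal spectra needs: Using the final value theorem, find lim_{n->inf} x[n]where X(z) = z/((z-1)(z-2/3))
Final value theorem: lim x[n]=lim_{z->1} (z-1)*X(z)
(z-1)*X(z)=z/(z-2/3)
As z->1: 1/(1-2/3)=1/(1/3)=3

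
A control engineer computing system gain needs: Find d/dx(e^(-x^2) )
Chain rule: d/dx[e^u] = e^u · u' where u = -x^2
u' = -2x

Answer: -2x·e^(-x^2)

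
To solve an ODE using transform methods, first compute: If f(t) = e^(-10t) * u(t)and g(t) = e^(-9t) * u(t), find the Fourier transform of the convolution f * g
By the convolution theorem: F{f*g}=F(omega)*G(omega)
F(omega)=1/(10+j*omega), G(omega)=1/(9+j*omega)
F{f*g}=1/((10+j*omega)(9+j*omega))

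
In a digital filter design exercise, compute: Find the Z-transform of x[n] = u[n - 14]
Using the time-shift property: Z{u[n-14]}=z^(-14)*z/(z-1)
=z^(-13)/(z-1)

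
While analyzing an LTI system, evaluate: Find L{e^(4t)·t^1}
First shifting: L{e^(at)f(t)}=F(s-a)
L{t^1}=1/s^2
Shift s → s-4: 1/(s-4)^2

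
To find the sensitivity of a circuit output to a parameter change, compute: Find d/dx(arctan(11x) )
d/dx[arctan(u)]=u'/(1 + u²), u=11x, u'=11

Answer: 11/(1 + 121x²)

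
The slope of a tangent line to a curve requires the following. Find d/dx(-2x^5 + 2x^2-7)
Power rule: d/dx(ax^n)=n·a·x^(n-1)
Term by term: -10·x^4 + 4·x

Answer: -10x^4 + 4x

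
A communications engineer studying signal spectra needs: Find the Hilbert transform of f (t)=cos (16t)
The Hilbert transform shifts each frequency component by -pi/2.
H{cos(wt)}=sin(wt)
With w=16: H{cos(16t)}=sin(16t)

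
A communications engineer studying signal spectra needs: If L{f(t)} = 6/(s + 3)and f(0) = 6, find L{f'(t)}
L{f'(t)} = s·F(s) - f(0) = 6s/(s + 3) - 6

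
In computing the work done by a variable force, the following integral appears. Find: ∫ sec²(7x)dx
Since d/dx[tan(7x)]=7sec²(7x), integral=tan(7x)/7 + C

Answer: (1/7)tan(7x) + C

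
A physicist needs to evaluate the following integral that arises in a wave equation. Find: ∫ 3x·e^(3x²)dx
Let u = 3x², du = 6x dx
∫ (1/2)e^u du = e^u/2 + C

Answer: e^(3x²)/2 + C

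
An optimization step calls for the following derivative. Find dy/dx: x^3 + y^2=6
Differentiate: 3x^2+2y·(dy/dx)=0
dy/dx=-3x^2/(2y)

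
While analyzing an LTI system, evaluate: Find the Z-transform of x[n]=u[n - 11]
Using the time-shift property: Z{u[n-11]}=z^(-11) * z/(z-1)
=z^(-10)/(z-1)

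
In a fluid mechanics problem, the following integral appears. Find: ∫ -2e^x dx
Since d/dx[e^x]=+e^x, we get -2e^x+C

Answer: -2e^x+C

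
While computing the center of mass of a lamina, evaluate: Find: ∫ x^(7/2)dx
Power rule: ∫ x^(7/2) dx=x^(9/2)/(9/2)+C

Answer: (2/9)·x^(9/2)+C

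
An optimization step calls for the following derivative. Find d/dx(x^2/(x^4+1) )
Quotient rule: (f/g)' = (f'g - fg')/g²
f = x^2, f' = 2x
g = x^4+1, g' = 4x^3

Answer: (2x·(x^4+1)-4x^5)/(x^4+1)²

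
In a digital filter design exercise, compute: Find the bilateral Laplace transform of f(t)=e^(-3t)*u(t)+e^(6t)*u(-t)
For e^(-3t)*u(t): L = 1/(s+3), Re(s) > -3
For e^(6t)*u(-t): L = -1/(s-6), Re(s) < 6
Combined: F(s) = 1/(s+3)-1/(s-6), -3 < Re(s) < 6

Answer: 1/(s+3)-1/(s-6), ROC: -3 < Re(s) < 6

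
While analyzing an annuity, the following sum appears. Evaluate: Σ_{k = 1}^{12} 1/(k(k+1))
Partial fractions: 1/(k(k + 1))=1/k - 1/(k + 1)
Telescoping sum: 1(1 - 1/13)=1·12/13

Answer: 12/13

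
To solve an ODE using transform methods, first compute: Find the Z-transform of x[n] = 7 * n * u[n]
Z{n * u[n]} = z/(z-1)^2
By linearity: Z{7 * n * u[n]} = 7z/(z-1)^2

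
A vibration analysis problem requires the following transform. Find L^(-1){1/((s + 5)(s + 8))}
Partial fractions: 1/((s+5)(s+8)) = A/(s+5)+B/(s+8)
Cover-up: A = 1/(s+8)|_{s = -5} = 1/3; B = 1/(s+5)|_{s = -8} = -1/3
L^(-1) = (1/3)e^(-5t) - (1/3)e^(-8t)

Answer: (1/3)(e^(-5t) - e^(-8t))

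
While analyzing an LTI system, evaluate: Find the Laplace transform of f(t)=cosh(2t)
L{cosh(at)} = s/(s²-a²)
L{cosh(2t)} = s/(s²-4)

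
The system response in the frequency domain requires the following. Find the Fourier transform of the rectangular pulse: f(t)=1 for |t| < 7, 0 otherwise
F(omega) = integral from -7 to 7 of e^(-j*omega*t) dt
= 2*sin(7*omega)/omega = 14*sinc(7*omega/pi)

Answer: 2*sin(7*omega)/omega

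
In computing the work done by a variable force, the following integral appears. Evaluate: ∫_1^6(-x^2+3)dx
Step 1: Find antiderivative F(x)=(-1/3)x^3 + 3x
Step 2: F(6) - F(1)=-54 - (8/3)=-170/3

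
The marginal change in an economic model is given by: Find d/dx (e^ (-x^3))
Chain rule: d/dx[e^u]=e^u · u' where u=-x^3
u'=-3x^2

Answer: -3x^2·e^(-x^3)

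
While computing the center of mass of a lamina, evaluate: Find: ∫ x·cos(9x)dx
By parts: u=x, dv=cos(9x) dx
du=dx, v=sin(9x)/9
=x·sin(9x)/9 + cos(9x)/9² + C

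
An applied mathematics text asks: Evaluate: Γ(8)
Γ(n)=(n-1)! for positive integers
Γ(8)=7!=5040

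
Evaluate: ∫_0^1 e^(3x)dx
Antiderivative: (1/3)e^(3x)
Evaluate: (1/3)(e^3 - 1)

Answer: (e^3 - 1)/3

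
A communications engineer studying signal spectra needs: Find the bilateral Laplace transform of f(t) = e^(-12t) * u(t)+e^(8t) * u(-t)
For e^(-12t)*u(t): L=1/(s + 12), Re(s) > -12
For e^(8t)*u(-t): L=-1/(s-8), Re(s) < 8
Combined: F(s)=1/(s + 12) - 1/(s-8), -12 < Re(s) < 8

Answer: 1/(s + 12) - 1/(s-8), ROC: -12 < Re(s) < 8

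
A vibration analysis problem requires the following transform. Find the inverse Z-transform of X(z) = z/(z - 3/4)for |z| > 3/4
Standard pair: z/(z-a) <-> a^n*u[n] for causal signals
With a = 3/4: x[n] = (3/4)^n*u[n]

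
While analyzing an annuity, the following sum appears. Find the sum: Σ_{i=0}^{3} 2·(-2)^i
Geometric series: S = a(1 - r^n)/(1 - r)
a = 2, r = -2, n = 4
S = 2(1-16)/3 = -10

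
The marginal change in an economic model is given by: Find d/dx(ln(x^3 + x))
Chain rule: d/dx[ln(u)]=u'/u where u=x^3+x
u'=3x^2+1

Answer: (3x^2+1)/(x^3+x)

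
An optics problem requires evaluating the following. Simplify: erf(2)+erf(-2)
erf is odd: erf(-2)=-erf(2)
erf(2) + erf(-2)=erf(2) - erf(2)=0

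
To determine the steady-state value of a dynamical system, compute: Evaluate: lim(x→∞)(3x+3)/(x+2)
Divide numerator and denominator by x:
lim (3 + 3/x)/(1 + 2/x) = 3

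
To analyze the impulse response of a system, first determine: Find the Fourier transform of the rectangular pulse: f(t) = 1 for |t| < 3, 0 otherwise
F(omega)=integral from -3 to 3 of e^(-j * omega * t) dt
=2 * sin(3 * omega)/omega=6 * sinc(3 * omega/pi)

Answer: 2 * sin(3 * omega)/omega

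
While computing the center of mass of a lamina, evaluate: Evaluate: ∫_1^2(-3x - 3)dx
Step 1: Find antiderivative F(x)=(-3/2)x^2-3x
Step 2: F(2) - F(1)=-12 - (-9/2)=-15/2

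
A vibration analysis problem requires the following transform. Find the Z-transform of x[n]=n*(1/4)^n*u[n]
Using the property Z{n * a^n * u[n]} = az/(z-a)^2
With a = 1/4: X(z) = (1/4)z/(z - 1/4)^2, |z| > 1/4

Answer: (1/4)z/(z - 1/4)^2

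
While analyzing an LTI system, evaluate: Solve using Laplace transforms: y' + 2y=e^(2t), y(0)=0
Take L: sY - 0+2Y=1/(s-2)
Y(s+2)=1/(s-2)+0
Y=1/((s-2)(s+2))+0/(s+2)
Partial fractions: 1/((s-2)(s+2))=(1/4)/(s-2) - (1/4)/(s+2)
So Y=(1/4)/(s-2) - (1/4)/(s+2)
Inverse Laplace transform (L^(-1){1/(s-2)}=e^(2t), L^(-1){1/(s+2)}=e^(-2t)):

Answer: y(t)=(1/4)·e^(2t) - (1/4)·e^(-2t)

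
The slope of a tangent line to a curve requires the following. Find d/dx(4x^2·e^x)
Product rule: (fg)' = f'g+fg'
f = 4x^2, f' = 8x
g = e^x, g' = e^x

Answer: 8x·e^x+4x^2·e^x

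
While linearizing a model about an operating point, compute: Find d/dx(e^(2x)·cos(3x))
Product rule: (fg)'=f'g+fg'
f=e^(2x), f'=2·e^(2x)
g=cos(3x), g'=-3·sin(3x)

Answer: 2·e^(2x)·cos(3x)-3·e^(2x)·sin(3x)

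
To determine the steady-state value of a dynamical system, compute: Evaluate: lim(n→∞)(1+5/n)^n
This is the definition of e^5: lim(1 + 5/n)^n = e^5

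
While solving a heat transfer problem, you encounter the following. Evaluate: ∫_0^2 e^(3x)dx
Antiderivative: (1/3)e^(3x)
Evaluate: (1/3)(e^6-1)

Answer: (e^6-1)/3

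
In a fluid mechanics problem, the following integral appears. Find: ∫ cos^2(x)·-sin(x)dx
Let u=cos(x), du=-sin(x) dx
∫ u^2 du=u^3/3 + C

Answer: cos^3(x)/3 + C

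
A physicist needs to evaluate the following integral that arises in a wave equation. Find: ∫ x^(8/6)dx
Power rule: ∫ x^(4/3) dx=x^(7/3)/(7/3)+C

Answer: (3/7)·x^(7/3)+C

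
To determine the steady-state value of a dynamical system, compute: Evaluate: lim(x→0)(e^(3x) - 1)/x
L'Hôpital (0/0): lim 3e^(3x)/1 = 3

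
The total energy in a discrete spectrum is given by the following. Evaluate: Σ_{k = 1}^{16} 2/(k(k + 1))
Partial fractions: 2/(k(k+1)) = 2/k - 2/(k+1)
Telescoping sum: 2(1-1/17) = 2·16/17

Answer: 32/17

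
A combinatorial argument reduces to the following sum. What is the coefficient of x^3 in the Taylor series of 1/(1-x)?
1/(1-x) = Σ x^n for |x|<1
All coefficients are 1

Answer: 1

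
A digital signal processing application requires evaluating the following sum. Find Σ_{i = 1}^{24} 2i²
=2·n(n + 1)(2n + 1)/6=2·24·25·49/6=9800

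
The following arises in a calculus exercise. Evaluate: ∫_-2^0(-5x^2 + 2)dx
Step 1: Find antiderivative F(x) = (-5/3)x^3+2x
Step 2: F(0) - F(-2) = 0 - (28/3) = -28/3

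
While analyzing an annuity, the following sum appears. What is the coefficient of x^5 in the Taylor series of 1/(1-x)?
1/(1-x)=Σ x^n for |x|<1
All coefficients are 1

Answer: 1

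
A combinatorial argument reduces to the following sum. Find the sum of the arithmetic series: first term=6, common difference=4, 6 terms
Last term: a_n = 6 + (6 - 1)·4 = 26
Sum = n(a_1 + a_n)/2 = 6(6 + 26)/2 = 96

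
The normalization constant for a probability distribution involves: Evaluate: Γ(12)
Γ(n)=(n-1)! for positive integers
Γ(12)=11!=39916800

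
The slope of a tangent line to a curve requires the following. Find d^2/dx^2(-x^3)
Apply power rule 2 times:
d^1: -3x^2
d^2: -6x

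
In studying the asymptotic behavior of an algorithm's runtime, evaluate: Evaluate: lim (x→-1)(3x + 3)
Polynomial is continuous, so substitute x=-1:
3·(-1) + 3=0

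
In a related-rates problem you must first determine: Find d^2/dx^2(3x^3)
Apply power rule 2 times:
d^1: 9x^2
d^2: 18x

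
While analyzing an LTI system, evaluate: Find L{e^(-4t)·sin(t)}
First shifting: L{e^(at)f(t)}=F(s-a)
L{sin(t)}=1/(s² + 1)
Shift: 1/((s + 4)² + 1)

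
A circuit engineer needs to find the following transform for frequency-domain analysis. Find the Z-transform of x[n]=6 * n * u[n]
Z{n * u[n]}=z/(z-1)^2
By linearity: Z{6 * n * u[n]}=6z/(z-1)^2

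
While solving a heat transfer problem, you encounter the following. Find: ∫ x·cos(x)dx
By parts: u = x, dv = cos(x) dx
du = dx, v = sin(x)
= x·sin(x)+cos(x)+C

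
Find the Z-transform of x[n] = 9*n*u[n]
Z{n*u[n]} = z/(z-1)^2
By linearity: Z{9*n*u[n]} = 9z/(z-1)^2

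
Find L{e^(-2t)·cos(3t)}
First shifting: L{e^(at)f(t)}=F(s-a)
L{cos(3t)}=s/(s²+9)
Shift: (s+2)/((s+2)²+9)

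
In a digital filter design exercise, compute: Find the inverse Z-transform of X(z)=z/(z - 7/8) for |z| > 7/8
Standard pair: z/(z-a) <-> a^n*u[n] for causal signals
With a=7/8: x[n]=(7/8)^n*u[n]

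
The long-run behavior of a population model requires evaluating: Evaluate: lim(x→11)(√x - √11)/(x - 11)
Multiply by conjugate (√x + √11)/(√x + √11):
= (x - 11)/((x - 11)(√x + √11)) = 1/(√x + √11)
As x → 11: 1/(2√11)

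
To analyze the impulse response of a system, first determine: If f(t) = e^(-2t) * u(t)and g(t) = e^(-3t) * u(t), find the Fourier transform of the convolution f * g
By the convolution theorem: F{f*g}=F(omega)*G(omega)
F(omega)=1/(2+j*omega), G(omega)=1/(3+j*omega)
F{f*g}=1/((2+j*omega)(3+j*omega))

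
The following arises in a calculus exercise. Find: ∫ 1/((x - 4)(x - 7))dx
Partial fractions: 1/((x-4)(x-7)) = A/(x-4) + B/(x-7)
A = -1/3, B = 1/3
∫ [-1/3· 1/(x-4) + 1/3· 1/(x-7)] dx
= (1/3)[ln|x-7| - ln|x-4|] + C

Answer: (1/3)·ln|(x-7)/(x-4)| + C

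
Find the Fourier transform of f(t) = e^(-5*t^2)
The Fourier transform of a Gaussian e^(-a * t^2) is sqrt(pi/a) * e^(-omega^2/(4a)).
With a=5: F(omega)=sqrt(pi/5) * e^(-omega^2/20)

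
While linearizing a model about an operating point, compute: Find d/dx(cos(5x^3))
Chain rule: d/dx[cos(u)] = -sin(u)·u' where u = 5x^3
u' = 15x^2

Answer: -15x^2·sin(5x^3)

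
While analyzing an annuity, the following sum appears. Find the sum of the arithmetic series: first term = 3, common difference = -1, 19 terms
Last term: a_n=3+(19-1)·-1=-15
Sum=n(a_1+a_n)/2=19(3+(-15))/2=-114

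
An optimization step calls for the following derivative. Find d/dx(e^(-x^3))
Chain rule: d/dx[e^u]=e^u · u' where u=-x^3
u'=-3x^2

Answer: -3x^2·e^(-x^3)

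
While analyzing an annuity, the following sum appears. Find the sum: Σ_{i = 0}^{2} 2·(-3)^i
Geometric series: S=a(1 - r^n)/(1 - r)
a=2, r=-3, n=3
S=2(1 + 27)/4=14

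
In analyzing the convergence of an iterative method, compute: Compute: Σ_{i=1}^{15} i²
Using formula: Σ i^2 = n(n+1)(2n+1)/6 = 15·16·31/6 = 1240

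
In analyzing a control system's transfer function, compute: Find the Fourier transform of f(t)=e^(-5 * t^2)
The Fourier transform of a Gaussian e^(-a * t^2) is sqrt(pi/a) * e^(-omega^2/(4a)).
With a = 5: F(omega) = sqrt(pi/5) * e^(-omega^2/20)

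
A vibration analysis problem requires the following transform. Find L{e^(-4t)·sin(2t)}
First shifting: L{e^(at)f(t)}=F(s-a)
L{sin(2t)}=2/(s²+4)
Shift: 2/((s+4)²+4)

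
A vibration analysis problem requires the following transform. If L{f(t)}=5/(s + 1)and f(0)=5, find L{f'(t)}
L{f'(t)} = s·F(s) - f(0) = 5s/(s + 1) - 5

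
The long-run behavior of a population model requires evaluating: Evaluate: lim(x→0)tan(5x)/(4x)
tan(u) ≈ u for small u:
tan(5x)/(4x) ≈ 5x/(4x) = 5/4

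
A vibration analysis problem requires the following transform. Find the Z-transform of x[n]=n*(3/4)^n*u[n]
Using the property Z{n*a^n*u[n]} = az/(z-a)^2
With a = 3/4: X(z) = (3/4)z/(z - 3/4)^2, |z| > 3/4

Answer: (3/4)z/(z - 3/4)^2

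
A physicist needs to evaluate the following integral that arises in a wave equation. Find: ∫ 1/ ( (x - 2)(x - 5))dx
Partial fractions: 1/((x-2)(x-5)) = A/(x-2)+B/(x-5)
A = -1/3, B = 1/3
∫ [-1/3· 1/(x-2)+1/3· 1/(x-5)] dx
= (1/3)[ln|x-5| - ln|x-2|]+C

Answer: (1/3)·ln|(x-5)/(x-2)|+C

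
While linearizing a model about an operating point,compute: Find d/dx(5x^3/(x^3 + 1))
Quotient rule: (f/g)'=(f'g - fg')/g²
f=5x^3, f'=15x^2
g=x^3 + 1, g'=3x^2

Answer: (15x^2·(x^3 + 1) - 15x^5)/(x^3 + 1)²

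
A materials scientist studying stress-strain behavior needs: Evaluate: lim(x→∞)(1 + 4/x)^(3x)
Rewrite as [(1+4/x)^x]^3.
lim(1+4/x)^x = e^4, so limit = (e^4)^3 = e^12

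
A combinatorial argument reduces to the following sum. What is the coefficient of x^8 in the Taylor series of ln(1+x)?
ln(1+x) = Σ (-1)^(n+1) x^n/n
Coefficient of x^8 = (-1)^9/8 = -1/8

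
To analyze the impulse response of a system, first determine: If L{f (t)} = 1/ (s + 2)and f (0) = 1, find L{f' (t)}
L{f'(t)}=s·F(s) - f(0)=s/(s+2)-1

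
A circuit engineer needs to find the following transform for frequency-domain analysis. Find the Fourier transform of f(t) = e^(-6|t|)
Using the standard pair: F{e^(-a|t|)}=2a/(a^2 + omega^2)
With a=6: F(omega)=12/(36 + omega^2)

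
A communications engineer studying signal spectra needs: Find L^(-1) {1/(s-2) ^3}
L^(-1){1/(s-a)^n} = t^(n-1)·e^(at)/(n-1)!
Here a = 2, n = 3: t^2·e^(2t)/2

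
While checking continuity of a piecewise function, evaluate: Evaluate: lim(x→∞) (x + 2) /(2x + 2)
Divide numerator and denominator by x:
lim (1+2/x)/(2+2/x) = 1/2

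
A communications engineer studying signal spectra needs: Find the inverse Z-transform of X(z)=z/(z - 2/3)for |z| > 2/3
Standard pair: z/(z-a) <-> a^n*u[n] for causal signals
With a = 2/3: x[n] = (2/3)^n*u[n]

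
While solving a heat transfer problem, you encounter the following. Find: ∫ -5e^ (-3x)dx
Since d/dx[e^(-3x)]=-3e^(-3x), we get 5/3 e^(-3x)+C

Answer: (5/3)e^(-3x)+C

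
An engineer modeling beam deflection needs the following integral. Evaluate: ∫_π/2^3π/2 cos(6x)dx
Antiderivative: sin(6x)/6
Evaluate at bounds: [sin(6·3π/2)/6] - [sin(6·π/2)/6]
=((0) - (0))/6=0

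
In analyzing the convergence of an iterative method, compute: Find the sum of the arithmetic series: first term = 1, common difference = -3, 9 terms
Last term: a_n=1 + (9 - 1)·-3=-23
Sum=n(a_1 + a_n)/2=9(1 + (-23))/2=-99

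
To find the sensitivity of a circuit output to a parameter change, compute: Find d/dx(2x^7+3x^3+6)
Power rule: d/dx(ax^n) = n·a·x^(n-1)
Term by term: 14·x^6 + 9·x^2

Answer: 14x^6 + 9x^2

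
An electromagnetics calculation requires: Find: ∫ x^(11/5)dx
Power rule: ∫ x^(11/5) dx = x^(16/5)/(16/5) + C

Answer: (5/16)·x^(16/5) + C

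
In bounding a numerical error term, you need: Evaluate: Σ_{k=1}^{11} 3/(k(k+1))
Partial fractions: 3/(k(k + 1)) = 3/k - 3/(k + 1)
Telescoping sum: 3(1 - 1/12) = 3·11/12

Answer: 11/4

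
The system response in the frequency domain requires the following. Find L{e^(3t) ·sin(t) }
First shifting: L{e^(at)f(t)} = F(s-a)
L{sin(t)} = 1/(s² + 1)
Shift: 1/((s-3)² + 1)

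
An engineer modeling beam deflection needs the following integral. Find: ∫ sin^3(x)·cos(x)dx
Let u=sin(x), du=cos(x) dx
∫ u^3 du=u^4/4 + C

Answer: sin^4(x)/4 + C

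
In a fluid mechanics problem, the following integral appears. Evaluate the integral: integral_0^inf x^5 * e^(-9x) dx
This is a Gamma integral. Substitute u = 9x (du = 9 dx):
integral_0^inf x^5 * e^(-9x) dx = (1/9^6) integral_0^inf u^5 * e^(-u) du
= Gamma(6)/9^6 = 5!/9^6 = 120/531441

Answer: 40/177147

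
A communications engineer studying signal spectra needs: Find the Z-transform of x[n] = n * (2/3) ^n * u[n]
Using the property Z{n*a^n*u[n]}=az/(z-a)^2
With a=2/3: X(z)=(2/3)z/(z - 2/3)^2, |z| > 2/3

Answer: (2/3)z/(z - 2/3)^2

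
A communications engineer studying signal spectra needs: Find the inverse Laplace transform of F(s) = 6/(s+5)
L^(-1){6/(s-a)}=c·e^(at)
Here a=-5, c=6

Answer: 6e^(-5t)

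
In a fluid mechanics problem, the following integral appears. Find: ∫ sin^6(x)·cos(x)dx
Let u = sin(x), du = cos(x) dx
∫ u^6 du = u^7/7+C

Answer: sin^7(x)/7+C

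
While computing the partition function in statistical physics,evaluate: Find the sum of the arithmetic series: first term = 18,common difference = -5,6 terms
Last term: a_n=18 + (6 - 1)·-5=-7
Sum=n(a_1 + a_n)/2=6(18 + (-7))/2=33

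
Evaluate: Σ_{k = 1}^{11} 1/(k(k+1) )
Partial fractions: 1/(k(k+1))=1/k - 1/(k+1)
Telescoping sum: 1(1-1/12)=1·11/12

Answer: 11/12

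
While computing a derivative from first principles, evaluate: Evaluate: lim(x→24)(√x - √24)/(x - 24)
Multiply by conjugate (√x + √24)/(√x + √24):
= (x - 24)/((x - 24)(√x + √24)) = 1/(√x + √24)
As x → 24: 1/(2√24)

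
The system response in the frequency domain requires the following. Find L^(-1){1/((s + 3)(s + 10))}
Partial fractions: 1/((s + 3)(s + 10))=A/(s + 3) + B/(s + 10)
Cover-up: A=1/(s + 10)|_{s=-3}=1/7; B=1/(s + 3)|_{s=-10}=-1/7
L^(-1)=(1/7)e^(-3t) - (1/7)e^(-10t)

Answer: (1/7)(e^(-3t) - e^(-10t))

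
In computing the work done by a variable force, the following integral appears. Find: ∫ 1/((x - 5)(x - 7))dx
Partial fractions: 1/((x-5)(x-7)) = A/(x-5)+B/(x-7)
A = -1/2, B = 1/2
∫ [-1/2· 1/(x-5)+1/2· 1/(x-7)] dx
= (1/2)[ln|x-7| - ln|x-5|]+C

Answer: (1/2)·ln|(x-7)/(x-5)|+C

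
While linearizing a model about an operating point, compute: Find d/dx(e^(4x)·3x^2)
Product rule: (fg)' = f'g + fg'
f = e^(4x), f' = 4·e^(4x)
g = 3x^2, g' = 6x

Answer: 12·e^(4x)·x^2 + 6·e^(4x)·x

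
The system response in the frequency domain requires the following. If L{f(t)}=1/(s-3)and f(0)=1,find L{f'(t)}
L{f'(t)} = s·F(s) - f(0) = s/(s-3)-1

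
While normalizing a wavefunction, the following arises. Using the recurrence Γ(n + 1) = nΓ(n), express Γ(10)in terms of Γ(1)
Γ(10)=9Γ(9)=9·8Γ(8)=...=9!·Γ(1)=362880·Γ(1)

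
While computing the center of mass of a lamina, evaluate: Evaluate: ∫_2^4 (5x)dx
Step 1: Find antiderivative F(x) = (5/2)x^2
Step 2: F(4) - F(2) = 40 - (10) = 30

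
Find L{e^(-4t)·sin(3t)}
First shifting: L{e^(at)f(t)}=F(s-a)
L{sin(3t)}=3/(s² + 9)
Shift: 3/((s + 4)² + 9)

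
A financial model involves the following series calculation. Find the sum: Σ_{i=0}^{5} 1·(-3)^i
Geometric series: S=a(1 - r^n)/(1 - r)
a=1, r=-3, n=6
S=1(1 - 729)/4=-182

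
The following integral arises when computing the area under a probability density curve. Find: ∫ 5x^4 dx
Using power rule: ∫ 5x^4 dx = 5/5 x^5 + C = x^5 + C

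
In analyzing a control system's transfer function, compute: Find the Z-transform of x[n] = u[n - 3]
Using the time-shift property: Z{u[n-3]}=z^(-3)*z/(z-1)
=z^(-2)/(z-1)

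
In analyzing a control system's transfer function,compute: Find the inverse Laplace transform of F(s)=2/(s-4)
L^(-1){2/(s-a)} = c·e^(at)
Here a = 4, c = 2

Answer: 2e^(4t)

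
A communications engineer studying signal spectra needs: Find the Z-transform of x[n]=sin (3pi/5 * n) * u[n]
Z{sin(w0 * n) * u[n]} = z * sin(w0)/(z^2-2z * cos(w0)+1)
With w0 = 3pi/5: X(z) = z * sin(3pi/5)/(z^2-2z * cos(3pi/5)+1)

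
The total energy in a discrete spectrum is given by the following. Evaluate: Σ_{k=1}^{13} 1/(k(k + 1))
Partial fractions: 1/(k(k + 1)) = 1/k - 1/(k + 1)
Telescoping sum: 1(1 - 1/14) = 1·13/14

Answer: 13/14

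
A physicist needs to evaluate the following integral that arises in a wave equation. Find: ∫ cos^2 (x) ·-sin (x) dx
Let u = cos(x), du = -sin(x) dx
∫ u^2 du = u^3/3 + C

Answer: cos^3(x)/3 + C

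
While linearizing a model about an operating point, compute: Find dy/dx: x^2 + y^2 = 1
Differentiate: 2x+2y·(dy/dx) = 0
dy/dx = -2x/(2y)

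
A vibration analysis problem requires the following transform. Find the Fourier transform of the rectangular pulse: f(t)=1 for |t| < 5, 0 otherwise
F(omega)=integral from -5 to 5 of e^(-j*omega*t) dt
=2*sin(5*omega)/omega=10*sinc(5*omega/pi)

Answer: 2*sin(5*omega)/omega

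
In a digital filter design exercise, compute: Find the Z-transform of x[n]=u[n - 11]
Using the time-shift property: Z{u[n-11]}=z^(-11)*z/(z-1)
=z^(-10)/(z-1)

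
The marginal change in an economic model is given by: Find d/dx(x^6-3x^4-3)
Power rule: d/dx(ax^n) = n·a·x^(n-1)
Term by term: 6·x^5 - 12·x^3

Answer: 6x^5 - 12x^3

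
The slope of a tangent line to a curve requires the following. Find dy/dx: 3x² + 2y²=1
Differentiate: 6x + 4y·(dy/dx) = 0
dy/dx = -6x/(4y) = -(3/2)·(x/y)

Answer: dy/dx = -(3/2)·(x/y)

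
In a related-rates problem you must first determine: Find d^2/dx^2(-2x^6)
Apply power rule 2 times:
d^1: -12x^5
d^2: -60x^4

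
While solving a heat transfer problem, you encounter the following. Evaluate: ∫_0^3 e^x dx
Antiderivative: e^x
Evaluate: (e^3-1)

Answer: e^3-1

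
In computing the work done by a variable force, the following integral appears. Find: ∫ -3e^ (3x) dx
Since d/dx[e^(3x)]=3e^(3x), we get -1 e^(3x) + C

Answer: -e^(3x) + C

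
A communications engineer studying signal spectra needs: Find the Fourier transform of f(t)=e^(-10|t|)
Using the standard pair: F{e^(-a|t|)}=2a/(a^2 + omega^2)
With a=10: F(omega)=20/(100 + omega^2)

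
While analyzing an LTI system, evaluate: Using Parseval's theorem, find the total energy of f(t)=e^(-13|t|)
Parseval's theorem: E = integral |f(t)|^2 dt = (1/2pi) integral |F(omega)|^2 domega
E = integral_{-inf}^{inf} e^(-26|t|) dt = 2*integral_0^inf e^(-26t) dt = 2/(2*13) = 1/13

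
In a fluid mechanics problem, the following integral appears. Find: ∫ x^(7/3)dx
Power rule: ∫ x^(7/3) dx=x^(10/3)/(10/3) + C

Answer: (3/10)·x^(10/3) + C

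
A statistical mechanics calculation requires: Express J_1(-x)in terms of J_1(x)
For integer n: J_n(-x) = (-1)^n J_n(x)
With n = 1: J_1(-x) = (-1)^1 J_1(x) = -J_1(x)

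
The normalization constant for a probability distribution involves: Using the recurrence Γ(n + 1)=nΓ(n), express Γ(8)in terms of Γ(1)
Γ(8) = 7Γ(7) = 7·6Γ(6) = ... = 7!·Γ(1) = 5040·Γ(1)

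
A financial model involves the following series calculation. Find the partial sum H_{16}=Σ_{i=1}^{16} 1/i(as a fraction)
H_16 = 1+1/2+1/3+...+1/16
= 2436559/720720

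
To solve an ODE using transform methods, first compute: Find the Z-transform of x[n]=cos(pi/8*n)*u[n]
Z{cos(w0*n)*u[n]} = z(z - cos(w0))/(z^2 - 2z*cos(w0) + 1)
With w0 = pi/8: X(z) = z(z - cos(pi/8))/(z^2 - 2z*cos(pi/8) + 1)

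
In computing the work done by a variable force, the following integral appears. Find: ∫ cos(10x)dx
Using substitution u=10x: ∫ cos(u) du/10=sin(u)/10 + C

Answer: (1/10)sin(10x) + C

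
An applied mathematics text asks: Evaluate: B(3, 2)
B(x,y)=Γ(x)Γ(y)/Γ(x + y)=(x-1)!(y-1)!/(x + y-1)!
B(3,2)=2!·1!/4!=1/12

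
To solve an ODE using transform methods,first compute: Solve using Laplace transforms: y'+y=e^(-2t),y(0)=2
Take L: sY - 2+Y = 1/(s+2)
Y(s+1) = 1/(s+2)+2
Y = 1/((s+2)(s+1))+2/(s+1)
Partial fractions: 1/((s+2)(s+1)) = -1/(s+2)+1/(s+1)
So Y = -1/(s+2)+3/(s+1)
Inverse Laplace transform (L^(-1){1/(s+2)} = e^(-2t), L^(-1){1/(s+1)} = e^(-t)):

Answer: y(t) = -1·e^(-2t)+3·e^(-t)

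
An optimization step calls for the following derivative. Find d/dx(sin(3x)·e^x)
Product rule: (fg)'=f'g+fg'
f=sin(3x), f'=3·cos(3x)
g=e^x, g'=e^x

Answer: 3·cos(3x)·e^x+sin(3x)·e^x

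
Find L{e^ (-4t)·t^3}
First shifting: L{e^(at)f(t)}=F(s-a)
L{t^3}=6/s^4
Shift s → s+4: 6/(s+4)^4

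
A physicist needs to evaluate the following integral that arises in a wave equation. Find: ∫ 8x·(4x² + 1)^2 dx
Let u=4x²+1, du=8x dx
∫ u^2 du=u^3/3+C

Answer: (4x²+1)^3/3+C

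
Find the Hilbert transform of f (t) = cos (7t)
The Hilbert transform shifts each frequency component by -pi/2.
H{cos(wt)} = sin(wt)
With w = 7: H{cos(7t)} = sin(7t)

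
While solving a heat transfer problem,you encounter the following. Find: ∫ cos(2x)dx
Using substitution u = 2x: ∫ cos(u) du/2 = sin(u)/2 + C

Answer: (1/2)sin(2x) + C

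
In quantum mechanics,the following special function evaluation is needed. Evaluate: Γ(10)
Γ(n)=(n-1)! for positive integers
Γ(10)=9!=362880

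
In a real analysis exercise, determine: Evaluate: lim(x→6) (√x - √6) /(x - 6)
Multiply by conjugate (√x + √6)/(√x + √6):
= (x - 6)/((x - 6)(√x + √6)) = 1/(√x + √6)
As x → 6: 1/(2√6)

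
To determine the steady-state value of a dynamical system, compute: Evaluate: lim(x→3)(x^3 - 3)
Polynomial is continuous, so substitute x = 3:
1·3^3 - 3 = 24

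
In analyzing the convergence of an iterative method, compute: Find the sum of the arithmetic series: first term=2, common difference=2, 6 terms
Last term: a_n = 2+(6-1)·2 = 12
Sum = n(a_1+a_n)/2 = 6(2+12)/2 = 42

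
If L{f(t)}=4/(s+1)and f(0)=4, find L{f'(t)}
L{f'(t)} = s·F(s) - f(0) = 4s/(s + 1) - 4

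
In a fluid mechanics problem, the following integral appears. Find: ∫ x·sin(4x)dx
By parts: u = x, dv = sin(4x) dx
du = dx, v = -cos(4x)/4
= -x·cos(4x)/4+sin(4x)/4²+C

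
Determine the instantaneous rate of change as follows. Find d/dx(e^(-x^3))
Chain rule: d/dx[e^u] = e^u · u' where u = -x^3
u' = -3x^2

Answer: -3x^2·e^(-x^3)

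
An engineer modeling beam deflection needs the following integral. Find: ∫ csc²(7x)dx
Since d/dx[-cot(7x)] = 7csc²(7x), integral = -cot(7x)/7 + C

Answer: (-1/7)cot(7x) + C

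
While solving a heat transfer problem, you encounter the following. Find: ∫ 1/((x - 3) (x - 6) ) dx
Partial fractions: 1/((x-3)(x-6))=A/(x-3)+B/(x-6)
A=-1/3, B=1/3
∫ [-1/3· 1/(x-3)+1/3· 1/(x-6)] dx
=(1/3)[ln|x-6| - ln|x-3|]+C

Answer: (1/3)·ln|(x-6)/(x-3)|+C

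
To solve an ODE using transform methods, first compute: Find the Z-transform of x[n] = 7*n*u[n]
Z{n * u[n]} = z/(z-1)^2
By linearity: Z{7 * n * u[n]} = 7z/(z-1)^2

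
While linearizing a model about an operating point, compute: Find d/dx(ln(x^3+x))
Chain rule: d/dx[ln(u)]=u'/u where u=x^3+x
u'=3x^2+1

Answer: (3x^2+1)/(x^3+x)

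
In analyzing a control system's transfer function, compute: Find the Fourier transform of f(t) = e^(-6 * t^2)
The Fourier transform of a Gaussian e^(-a * t^2) is sqrt(pi/a) * e^(-omega^2/(4a)).
With a=6: F(omega)=sqrt(pi/6) * e^(-omega^2/24)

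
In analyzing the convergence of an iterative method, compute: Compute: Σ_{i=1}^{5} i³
Using formula: Σ i^3 = [n(n + 1)/2]² = [5·6/2]² = 225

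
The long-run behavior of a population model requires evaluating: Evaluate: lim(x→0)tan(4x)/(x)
tan(u) ≈ u for small u:
tan(4x)/(x) ≈ 4x/(x)=4/1

Answer: 4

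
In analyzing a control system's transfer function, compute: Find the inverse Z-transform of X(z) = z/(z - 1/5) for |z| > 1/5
Standard pair: z/(z-a) <-> a^n * u[n] for causal signals
With a=1/5: x[n]=(1/5)^n * u[n]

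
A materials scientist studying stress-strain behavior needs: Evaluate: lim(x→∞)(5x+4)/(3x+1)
Divide numerator and denominator by x:
lim (5+4/x)/(3+1/x)=5/3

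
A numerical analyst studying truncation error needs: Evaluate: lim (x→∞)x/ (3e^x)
Apply L'Hôpital 1 times (∞/∞ each time):
Eventually get 1!/(3e^x) → 0

Answer: 0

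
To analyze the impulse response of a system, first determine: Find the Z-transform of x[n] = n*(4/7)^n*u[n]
Using the property Z{n*a^n*u[n]} = az/(z-a)^2
With a = 4/7: X(z) = (4/7)z/(z - 4/7)^2, |z| > 4/7

Answer: (4/7)z/(z - 4/7)^2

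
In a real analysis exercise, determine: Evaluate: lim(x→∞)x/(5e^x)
Apply L'Hôpital 1 times (∞/∞ each time):
Eventually get 1!/(5e^x) → 0

Answer: 0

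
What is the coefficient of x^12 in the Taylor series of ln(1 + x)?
ln(1+x)=Σ (-1)^(n+1) x^n/n
Coefficient of x^12=(-1)^13/12=-1/12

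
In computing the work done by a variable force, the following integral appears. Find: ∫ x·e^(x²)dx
Let u = x², du = 2x dx
∫ (1/2)e^u du = e^u/2 + C

Answer: e^(x²)/2 + C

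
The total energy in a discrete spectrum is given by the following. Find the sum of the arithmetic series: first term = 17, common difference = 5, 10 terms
Last term: a_n = 17+(10-1)·5 = 62
Sum = n(a_1+a_n)/2 = 10(17+62)/2 = 395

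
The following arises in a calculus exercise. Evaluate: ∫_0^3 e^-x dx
Antiderivative: -e^-x
Evaluate: -(e^-3 - 1)

Answer: (e^-3 - 1)/(-1)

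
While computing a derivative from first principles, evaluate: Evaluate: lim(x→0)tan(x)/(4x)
tan(u) ≈ u for small u:
tan(x)/(4x) ≈ x/(4x) = 1/4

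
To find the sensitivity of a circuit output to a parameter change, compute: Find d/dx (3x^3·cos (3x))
Product rule: (fg)'=f'g+fg'
f=3x^3, f'=9x^2
g=cos(3x), g'=-3·sin(3x)

Answer: 9x^2·cos(3x)-9x^3·sin(3x)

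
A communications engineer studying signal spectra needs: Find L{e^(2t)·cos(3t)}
First shifting: L{e^(at)f(t)} = F(s-a)
L{cos(3t)} = s/(s² + 9)
Shift: (s-2)/((s-2)² + 9)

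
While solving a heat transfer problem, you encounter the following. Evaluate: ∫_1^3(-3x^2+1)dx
Step 1: Find antiderivative F(x)=-x^3+x
Step 2: F(3) - F(1)=-24 - (0)=-24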